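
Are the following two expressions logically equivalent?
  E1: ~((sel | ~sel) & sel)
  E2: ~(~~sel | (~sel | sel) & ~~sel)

E1: ~((sel | ~sel) & sel)
    = ~sel   — complement / identity
E2: ~(~~sel | (~sel | sel) & ~~sel)
    = ~(~~sel | ~~sel)   — complement / identity
    = ~~~sel   — idempotence
    = ~sel   — double negation
Both reduce to ~sel, so they are equivalent.

Yes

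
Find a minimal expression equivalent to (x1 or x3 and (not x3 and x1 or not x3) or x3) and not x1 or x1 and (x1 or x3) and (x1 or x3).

x1 or x3

(x1 or x3 and (not x3 and x1 or not x3) or x3) and not x1 or x1 and (x1 or x3) and (x1 or x3)
= (x1 or x3 and not x3 or x3) and not x1 or x1 and (x1 or x3) and (x1 or x3)   (absorption)
= (x1 or x3 and not x3 or x3) and not x1 or x1 and (x1 or x3)   (idempotence)
= (x1 or x3) and not x1 or x1 and (x1 or x3)   (complement / identity)
= x1 or x3   (distribution)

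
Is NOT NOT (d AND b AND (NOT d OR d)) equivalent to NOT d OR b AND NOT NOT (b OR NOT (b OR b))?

No

E1: NOT NOT (d AND b AND (NOT d OR d))
    = NOT NOT (d AND b)   — complement / identity
    = d AND b   — double negation
E2: NOT d OR b AND NOT NOT (b OR NOT (b OR b))
    = NOT d OR b AND (b OR NOT (b OR b))   — double negation
    = NOT d OR b AND (b OR NOT b)   — idempotence
    = NOT d OR b   — complement / identity
These differ: at b=0, d=0, E1 = 0 but E2 = 1.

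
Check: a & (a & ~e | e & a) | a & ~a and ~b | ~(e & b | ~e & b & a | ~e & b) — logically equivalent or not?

No

E1: a & (a & ~e | e & a) | a & ~a
    = a & a | a & ~a
    = a
E2: ~b | ~(e & b | ~e & b & a | ~e & b)
    = ~b | ~(e & b | ~e & b)
    = ~b | ~b
    = ~b
These differ: at a=0, b=0, e=0, E1 = 0 but E2 = 1.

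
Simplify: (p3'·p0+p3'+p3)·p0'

p0'

(p3'·p0+p3'+p3)·p0'
= (p3'+p3)·p0'   (absorption)
= p0'   (complement / identity)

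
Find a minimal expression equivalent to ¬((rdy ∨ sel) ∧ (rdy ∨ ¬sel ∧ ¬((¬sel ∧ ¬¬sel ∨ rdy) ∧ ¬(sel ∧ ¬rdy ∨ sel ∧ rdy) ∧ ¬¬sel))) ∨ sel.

¬rdy ∨ sel

¬((rdy ∨ sel) ∧ (rdy ∨ ¬sel ∧ ¬((¬sel ∧ ¬¬sel ∨ rdy) ∧ ¬(sel ∧ ¬rdy ∨ sel ∧ rdy) ∧ ¬¬sel))) ∨ sel
= ¬((rdy ∨ sel) ∧ (rdy ∨ ¬sel ∧ ¬((¬sel ∧ ¬¬sel ∨ rdy) ∧ ¬sel ∧ ¬¬sel))) ∨ sel
= ¬((rdy ∨ sel) ∧ (rdy ∨ ¬sel ∧ ¬(¬sel ∧ ¬¬sel))) ∨ sel
= ¬((rdy ∨ sel) ∧ (rdy ∨ ¬sel ∧ (sel ∨ ¬sel))) ∨ sel
= ¬(rdy ∨ sel ∧ ¬sel ∧ (sel ∨ ¬sel)) ∨ sel
= ¬(rdy ∨ sel ∧ ¬sel) ∨ sel
= ¬rdy ∨ sel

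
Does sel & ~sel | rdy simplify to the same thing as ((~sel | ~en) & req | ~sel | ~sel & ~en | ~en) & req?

No

E1: sel & ~sel | rdy
    = rdy   (complement / identity)
E2: ((~sel | ~en) & req | ~sel | ~sel & ~en | ~en) & req
    = ((~sel | ~en) & req | ~sel | ~en) & req   (absorption)
    = (~sel | ~en) & req   (absorption)
These differ: at en=0, rdy=1, req=0, sel=0, E1 = 1 but E2 = 0.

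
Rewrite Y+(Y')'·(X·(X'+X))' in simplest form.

Y+(Y')'·(X·(X'+X))'
= Y+Y·(X·(X'+X))'   (double negation)
= Y+Y·X'   (complement / identity)
= Y   (absorption)

Y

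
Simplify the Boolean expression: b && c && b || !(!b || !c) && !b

b && c

b && c && b || !(!b || !c) && !b
= b && c && b || b && c && !b
= b && c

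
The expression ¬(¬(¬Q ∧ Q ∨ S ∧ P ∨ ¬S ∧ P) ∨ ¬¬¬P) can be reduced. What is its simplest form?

P

¬(¬(¬Q ∧ Q ∨ S ∧ P ∨ ¬S ∧ P) ∨ ¬¬¬P)
= ¬(¬(¬Q ∧ Q ∨ P) ∨ ¬¬¬P)   (distribution)
= (¬Q ∧ Q ∨ P) ∧ ¬¬P   (De Morgan)
= P ∧ ¬¬P   (complement / identity)
= P ∧ P   (double negation)
= P   (idempotence)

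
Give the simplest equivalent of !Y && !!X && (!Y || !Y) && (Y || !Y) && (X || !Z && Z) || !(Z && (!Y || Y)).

!Y && X || !Z

!Y && !!X && (!Y || !Y) && (Y || !Y) && (X || !Z && Z) || !(Z && (!Y || Y))
= !Y && !!X && (!Y || !Y) && (Y || !Y) && X || !(Z && (!Y || Y))
= !Y && !!X && !Y && (Y || !Y) && X || !(Z && (!Y || Y))
= !Y && X && !Y && (Y || !Y) && X || !(Z && (!Y || Y))
= !Y && X && !Y && X || !(Z && (!Y || Y))
= !Y && X || !(Z && (!Y || Y))
= !Y && X || !Z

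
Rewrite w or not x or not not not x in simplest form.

w or not x

w or not x or not not not x
= w or not x or not x   (double negation)
= w or not x   (idempotence)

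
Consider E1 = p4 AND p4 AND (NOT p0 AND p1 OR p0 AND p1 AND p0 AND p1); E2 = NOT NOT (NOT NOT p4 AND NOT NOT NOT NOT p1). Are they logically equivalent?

E1: p4 AND p4 AND (NOT p0 AND p1 OR p0 AND p1 AND p0 AND p1)
    = p4 AND p4 AND (NOT p0 AND p1 OR p0 AND p1)   — idempotence
    = p4 AND p4 AND p1   — distribution
    = p4 AND p1   — idempotence
E2: NOT NOT (NOT NOT p4 AND NOT NOT NOT NOT p1)
    = NOT NOT (NOT NOT p4 AND NOT NOT p1)   — double negation
    = NOT (NOT p4 OR NOT p1)   — De Morgan
    = p4 AND p1   — De Morgan
Both reduce to p4 AND p1, so they are equivalent.

Yes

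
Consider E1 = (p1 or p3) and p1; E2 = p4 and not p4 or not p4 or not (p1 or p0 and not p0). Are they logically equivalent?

E1: (p1 or p3) and p1
    = p1   (absorption)
E2: p4 and not p4 or not p4 or not (p1 or p0 and not p0)
    = p4 and not p4 or not p4 or not p1   (complement / identity)
    = not p4 or not p1   (complement / identity)
These differ: at p0=0, p1=0, p3=0, p4=0, E1 = 0 but E2 = 1.

No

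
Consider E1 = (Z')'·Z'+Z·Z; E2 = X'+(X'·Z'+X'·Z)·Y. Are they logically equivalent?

E1: (Z')'·Z'+Z·Z
    = Z·Z'+Z·Z   — double negation
    = Z   — distribution
E2: X'+(X'·Z'+X'·Z)·Y
    = X'+X'·Y   — distribution
    = X'   — absorption
These differ: at X=0, Y=0, Z=0, E1 = 0 but E2 = 1.

No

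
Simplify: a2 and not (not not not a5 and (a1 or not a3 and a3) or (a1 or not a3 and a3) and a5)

a2 and not a1

a2 and not (not not not a5 and (a1 or not a3 and a3) or (a1 or not a3 and a3) and a5)
= a2 and not (not a5 and (a1 or not a3 and a3) or (a1 or not a3 and a3) and a5)
= a2 and not (a1 or not a3 and a3)
= a2 and not a1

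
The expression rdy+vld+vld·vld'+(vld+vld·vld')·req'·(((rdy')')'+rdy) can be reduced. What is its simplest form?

rdy+vld+vld·vld'+(vld+vld·vld')·req'·(((rdy')')'+rdy)
= rdy+vld+vld·vld'+(vld+vld·vld')·req'·(rdy'+rdy)   (double negation)
= rdy+vld+vld·vld'+(vld+vld·vld')·req'   (complement / identity)
= rdy+vld+(vld+vld·vld')·req'   (complement / identity)
= rdy+vld+vld·req'   (complement / identity)
= rdy+vld   (absorption)

rdy+vld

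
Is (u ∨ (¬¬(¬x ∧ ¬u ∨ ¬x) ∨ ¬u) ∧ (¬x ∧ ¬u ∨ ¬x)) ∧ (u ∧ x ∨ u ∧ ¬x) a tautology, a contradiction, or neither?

(u ∨ (¬¬(¬x ∧ ¬u ∨ ¬x) ∨ ¬u) ∧ (¬x ∧ ¬u ∨ ¬x)) ∧ (u ∧ x ∨ u ∧ ¬x)
= (u ∨ (¬x ∧ ¬u ∨ ¬x ∨ ¬u) ∧ (¬x ∧ ¬u ∨ ¬x)) ∧ (u ∧ x ∨ u ∧ ¬x)   — double negation
= (u ∨ (¬x ∧ ¬u ∨ ¬x ∨ ¬u) ∧ (¬x ∧ ¬u ∨ ¬x)) ∧ u   — distribution
= (u ∨ ¬x ∧ ¬u ∨ ¬x) ∧ u   — absorption
= (u ∨ ¬x) ∧ u   — absorption
= u   — absorption
This depends on u, so it is not a constant.

neither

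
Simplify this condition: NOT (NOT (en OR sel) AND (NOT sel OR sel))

en OR sel

NOT (NOT (en OR sel) AND (NOT sel OR sel))
= NOT NOT (en OR sel)   — complement / identity
= en OR sel   — double negation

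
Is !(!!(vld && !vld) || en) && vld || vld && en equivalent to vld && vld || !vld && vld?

E1: !(!!(vld && !vld) || en) && vld || vld && en
    = !(vld && !vld || en) && vld || vld && en   (double negation)
    = !en && vld || vld && en   (complement / identity)
    = vld   (distribution)
E2: vld && vld || !vld && vld
    = vld   (distribution)
Both reduce to vld, so they are equivalent.

Yes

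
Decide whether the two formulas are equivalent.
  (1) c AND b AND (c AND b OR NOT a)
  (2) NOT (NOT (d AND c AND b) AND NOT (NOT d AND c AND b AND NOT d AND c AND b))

Yes

E1: c AND b AND (c AND b OR NOT a)
    = c AND b   (absorption)
E2: NOT (NOT (d AND c AND b) AND NOT (NOT d AND c AND b AND NOT d AND c AND b))
    = NOT (NOT (d AND c AND b) AND NOT (NOT d AND c AND b))   (idempotence)
    = d AND c AND b OR NOT d AND c AND b   (De Morgan)
    = c AND b   (distribution)
Both reduce to c AND b, so they are equivalent.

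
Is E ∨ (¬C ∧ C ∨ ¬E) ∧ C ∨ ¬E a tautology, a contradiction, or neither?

tautology

E ∨ (¬C ∧ C ∨ ¬E) ∧ C ∨ ¬E
= E ∨ ¬E ∧ C ∨ ¬E
= E ∨ ¬E
= True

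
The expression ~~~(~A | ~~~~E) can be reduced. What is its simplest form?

A & ~E

~~~(~A | ~~~~E)
= ~~~(~A | ~~E)   — double negation
= ~(~A | ~~E)   — double negation
= A & ~E   — De Morgan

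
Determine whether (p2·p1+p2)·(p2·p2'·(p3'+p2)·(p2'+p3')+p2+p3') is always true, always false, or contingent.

(p2·p1+p2)·(p2·p2'·(p3'+p2)·(p2'+p3')+p2+p3')
= p2·(p2·p2'·(p3'+p2)·(p2'+p3')+p2+p3')   (absorption)
= p2·(p2·p2'·(p2·p2'+p3')+p2+p3')   (distribution)
= p2·(p2·p2'+p2+p3')   (absorption)
= p2·(p2+p3')   (complement / identity)
= p2   (absorption)
This depends on p2, so it is not a constant.

contingent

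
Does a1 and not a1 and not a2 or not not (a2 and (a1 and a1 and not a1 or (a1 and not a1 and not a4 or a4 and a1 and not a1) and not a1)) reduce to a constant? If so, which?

yes, False

a1 and not a1 and not a2 or not not (a2 and (a1 and a1 and not a1 or (a1 and not a1 and not a4 or a4 and a1 and not a1) and not a1))
= a1 and not a1 and not a2 or not not (a2 and (a1 and a1 and not a1 or a1 and not a1 and not a1))
= a1 and not a1 and not a2 or not not (a2 and a1 and not a1)
= a1 and not a1 and not a2 or a2 and a1 and not a1
= a1 and not a1
= False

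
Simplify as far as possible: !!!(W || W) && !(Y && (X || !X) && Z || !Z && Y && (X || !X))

!W && !Y

!!!(W || W) && !(Y && (X || !X) && Z || !Z && Y && (X || !X))
= !!!(W || W) && !(Y && (X || !X) && (Z || !Z))   — distribution
= !!!W && !(Y && (X || !X) && (Z || !Z))   — idempotence
= !W && !(Y && (X || !X) && (Z || !Z))   — double negation
= !W && !(Y && (X || !X))   — complement / identity
= !W && !Y   — complement / identity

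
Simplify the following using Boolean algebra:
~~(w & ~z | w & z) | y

w | y

~~(w & ~z | w & z) | y
= w & ~z | w & z | y   [double negation]
= w | y   [distribution]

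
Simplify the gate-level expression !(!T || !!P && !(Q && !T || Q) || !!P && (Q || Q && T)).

!(!T || !!P && !(Q && !T || Q) || !!P && (Q || Q && T))
= !(!T || !!P && !(Q && !T || Q) || !!P && Q)   [absorption]
= !(!T || !!P && !Q || !!P && Q)   [absorption]
= !(!T || !!P)   [distribution]
= T && !P   [De Morgan]

T && !P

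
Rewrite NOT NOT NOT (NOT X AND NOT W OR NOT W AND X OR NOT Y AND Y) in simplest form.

W

NOT NOT NOT (NOT X AND NOT W OR NOT W AND X OR NOT Y AND Y)
= NOT NOT NOT (NOT X AND NOT W OR NOT W AND X)   (complement / identity)
= NOT NOT NOT NOT W   (distribution)
= NOT NOT W   (double negation)
= W   (double negation)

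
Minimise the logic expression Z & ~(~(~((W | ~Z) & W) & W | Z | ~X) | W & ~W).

Z

Z & ~(~(~((W | ~Z) & W) & W | Z | ~X) | W & ~W)
= Z & ~~(~((W | ~Z) & W) & W | Z | ~X)
= Z & (~((W | ~Z) & W) & W | Z | ~X)
= Z & (~W & W | Z | ~X)
= Z & (Z | ~X)
= Z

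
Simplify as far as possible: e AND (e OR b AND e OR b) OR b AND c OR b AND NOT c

e AND (e OR b AND e OR b) OR b AND c OR b AND NOT c
= e AND (e OR b AND e OR b) OR b   [distribution]
= e AND (e OR b) OR b   [absorption]
= e OR b   [absorption]

e OR b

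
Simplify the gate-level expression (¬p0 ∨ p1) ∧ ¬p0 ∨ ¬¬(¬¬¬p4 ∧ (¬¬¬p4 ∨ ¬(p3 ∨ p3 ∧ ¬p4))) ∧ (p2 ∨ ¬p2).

¬p0 ∨ ¬p4

(¬p0 ∨ p1) ∧ ¬p0 ∨ ¬¬(¬¬¬p4 ∧ (¬¬¬p4 ∨ ¬(p3 ∨ p3 ∧ ¬p4))) ∧ (p2 ∨ ¬p2)
= (¬p0 ∨ p1) ∧ ¬p0 ∨ ¬¬(¬¬¬p4 ∧ (¬¬¬p4 ∨ ¬p3)) ∧ (p2 ∨ ¬p2)   — absorption
= (¬p0 ∨ p1) ∧ ¬p0 ∨ ¬¬¬¬¬p4 ∧ (p2 ∨ ¬p2)   — absorption
= (¬p0 ∨ p1) ∧ ¬p0 ∨ ¬¬¬p4 ∧ (p2 ∨ ¬p2)   — double negation
= (¬p0 ∨ p1) ∧ ¬p0 ∨ ¬¬¬p4   — complement / identity
= ¬p0 ∨ ¬¬¬p4   — absorption
= ¬p0 ∨ ¬p4   — double negation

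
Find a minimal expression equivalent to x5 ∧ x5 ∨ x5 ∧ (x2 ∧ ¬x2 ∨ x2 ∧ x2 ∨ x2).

x5

x5 ∧ x5 ∨ x5 ∧ (x2 ∧ ¬x2 ∨ x2 ∧ x2 ∨ x2)
= x5 ∨ x5 ∧ (x2 ∧ ¬x2 ∨ x2 ∧ x2 ∨ x2)
= x5 ∨ x5 ∧ (x2 ∨ x2)
= x5 ∨ x5 ∧ x2
= x5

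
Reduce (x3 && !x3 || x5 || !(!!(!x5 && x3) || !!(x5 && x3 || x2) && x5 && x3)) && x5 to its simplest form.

x5

(x3 && !x3 || x5 || !(!!(!x5 && x3) || !!(x5 && x3 || x2) && x5 && x3)) && x5
= (x5 || !(!!(!x5 && x3) || !!(x5 && x3 || x2) && x5 && x3)) && x5
= (x5 || !(!x5 && x3 || !!(x5 && x3 || x2) && x5 && x3)) && x5
= (x5 || !(!x5 && x3 || (x5 && x3 || x2) && x5 && x3)) && x5
= (x5 || !(!x5 && x3 || x5 && x3)) && x5
= (x5 || !x3) && x5
= x5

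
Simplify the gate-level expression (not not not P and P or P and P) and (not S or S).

(not not not P and P or P and P) and (not S or S)
= (not P and P or P and P) and (not S or S)   [double negation]
= not P and P or P and P   [complement / identity]
= P   [distribution]

P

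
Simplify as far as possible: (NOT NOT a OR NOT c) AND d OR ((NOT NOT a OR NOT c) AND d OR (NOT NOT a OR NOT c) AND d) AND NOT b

(a OR NOT c) AND d

(NOT NOT a OR NOT c) AND d OR ((NOT NOT a OR NOT c) AND d OR (NOT NOT a OR NOT c) AND d) AND NOT b
= (NOT NOT a OR NOT c) AND d OR (NOT NOT a OR NOT c) AND d AND NOT b   (idempotence)
= (NOT NOT a OR NOT c) AND d   (absorption)
= (a OR NOT c) AND d   (double negation)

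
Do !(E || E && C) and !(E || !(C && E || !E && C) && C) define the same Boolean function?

E1: !(E || E && C)
    = !E   [absorption]
E2: !(E || !(C && E || !E && C) && C)
    = !(E || !C && C)   [distribution]
    = !E   [complement / identity]
Both reduce to !E, so they are equivalent.

Yes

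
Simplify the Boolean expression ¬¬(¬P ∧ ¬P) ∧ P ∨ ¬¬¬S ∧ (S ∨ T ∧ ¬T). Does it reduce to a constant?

¬¬(¬P ∧ ¬P) ∧ P ∨ ¬¬¬S ∧ (S ∨ T ∧ ¬T)
= ¬(P ∨ P) ∧ P ∨ ¬¬¬S ∧ (S ∨ T ∧ ¬T)
= ¬(P ∨ P) ∧ P ∨ ¬S ∧ (S ∨ T ∧ ¬T)
= ¬P ∧ P ∨ ¬S ∧ (S ∨ T ∧ ¬T)
= ¬P ∧ P ∨ ¬S ∧ S
= ¬P ∧ P
= False

False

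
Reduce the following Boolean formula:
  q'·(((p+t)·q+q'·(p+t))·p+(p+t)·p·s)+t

q'·(((p+t)·q+q'·(p+t))·p+(p+t)·p·s)+t
= q'·((p+t)·p+(p+t)·p·s)+t   (distribution)
= q'·(p+t)·p+t   (absorption)
= q'·p+t   (absorption)

q'·p+t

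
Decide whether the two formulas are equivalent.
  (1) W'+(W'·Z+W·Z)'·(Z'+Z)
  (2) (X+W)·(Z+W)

E1: W'+(W'·Z+W·Z)'·(Z'+Z)
    = W'+Z'·(Z'+Z)
    = W'+Z'
E2: (X+W)·(Z+W)
    = W+X·Z
These differ: at W=0, X=0, Z=0, E1 = 1 but E2 = 0.

No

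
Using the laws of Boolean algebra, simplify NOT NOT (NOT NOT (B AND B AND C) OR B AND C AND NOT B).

NOT NOT (NOT NOT (B AND B AND C) OR B AND C AND NOT B)
= NOT NOT (B AND B AND C OR B AND C AND NOT B)   (double negation)
= B AND B AND C OR B AND C AND NOT B   (double negation)
= B AND C   (distribution)

B AND C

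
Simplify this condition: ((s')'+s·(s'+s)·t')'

s'

((s')'+s·(s'+s)·t')'
= (s+s·(s'+s)·t')'   — double negation
= (s+s·t')'   — complement / identity
= s'   — absorption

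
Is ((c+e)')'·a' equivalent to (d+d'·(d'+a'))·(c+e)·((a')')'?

E1: ((c+e)')'·a'
    = (c+e)·a'   (double negation)
E2: (d+d'·(d'+a'))·(c+e)·((a')')'
    = (d+d')·(c+e)·((a')')'   (absorption)
    = (d+d')·(c+e)·a'   (double negation)
    = (c+e)·a'   (complement / identity)
Both reduce to (c+e)·a', so they are equivalent.

Yes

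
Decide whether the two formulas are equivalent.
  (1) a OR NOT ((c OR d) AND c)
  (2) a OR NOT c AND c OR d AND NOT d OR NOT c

Yes

E1: a OR NOT ((c OR d) AND c)
    = a OR NOT c   [absorption]
E2: a OR NOT c AND c OR d AND NOT d OR NOT c
    = a OR d AND NOT d OR NOT c   [complement / identity]
    = a OR NOT c   [complement / identity]
Both reduce to a OR NOT c, so they are equivalent.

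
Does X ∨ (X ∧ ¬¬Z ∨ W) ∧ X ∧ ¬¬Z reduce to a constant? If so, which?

no

X ∨ (X ∧ ¬¬Z ∨ W) ∧ X ∧ ¬¬Z
= X ∨ X ∧ ¬¬Z
= X ∨ X ∧ Z
= X
This depends on X, so it is not a constant.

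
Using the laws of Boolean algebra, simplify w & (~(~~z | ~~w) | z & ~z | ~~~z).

w & ~z

w & (~(~~z | ~~w) | z & ~z | ~~~z)
= w & (~z & ~w | z & ~z | ~~~z)   [De Morgan]
= w & (~z & ~w | z & ~z | ~z)   [double negation]
= w & (~z & ~w | ~z)   [complement / identity]
= w & ~z   [absorption]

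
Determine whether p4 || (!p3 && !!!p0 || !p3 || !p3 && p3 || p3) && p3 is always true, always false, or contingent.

contingent

p4 || (!p3 && !!!p0 || !p3 || !p3 && p3 || p3) && p3
= p4 || (!p3 && !p0 || !p3 || !p3 && p3 || p3) && p3   [double negation]
= p4 || (!p3 && !p0 || !p3 || p3) && p3   [complement / identity]
= p4 || (!p3 || p3) && p3   [absorption]
= p4 || p3   [complement / identity]
This depends on p3, p4, so it is not a constant.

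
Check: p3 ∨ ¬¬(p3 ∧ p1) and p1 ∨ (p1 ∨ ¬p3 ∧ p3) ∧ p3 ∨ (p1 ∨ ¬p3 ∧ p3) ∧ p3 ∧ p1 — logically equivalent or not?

E1: p3 ∨ ¬¬(p3 ∧ p1)
    = p3 ∨ p3 ∧ p1   (double negation)
    = p3   (absorption)
E2: p1 ∨ (p1 ∨ ¬p3 ∧ p3) ∧ p3 ∨ (p1 ∨ ¬p3 ∧ p3) ∧ p3 ∧ p1
    = p1 ∨ (p1 ∨ ¬p3 ∧ p3) ∧ p3   (absorption)
    = p1 ∨ p1 ∧ p3   (complement / identity)
    = p1   (absorption)
These differ: at p1=1, p3=0, E1 = 0 but E2 = 1.

No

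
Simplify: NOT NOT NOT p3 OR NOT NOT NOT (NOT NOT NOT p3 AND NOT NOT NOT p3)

NOT NOT NOT p3 OR NOT NOT NOT (NOT NOT NOT p3 AND NOT NOT NOT p3)
= NOT NOT NOT p3 OR NOT NOT NOT NOT NOT NOT p3   [idempotence]
= NOT NOT NOT p3 OR NOT NOT NOT NOT p3   [double negation]
= NOT p3 OR NOT NOT NOT NOT p3   [double negation]
= NOT p3 OR NOT NOT p3   [double negation]
= NOT p3 OR p3   [double negation]
= TRUE   [complement]

TRUE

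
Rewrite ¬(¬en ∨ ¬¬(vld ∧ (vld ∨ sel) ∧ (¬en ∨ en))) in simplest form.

en ∧ ¬vld

¬(¬en ∨ ¬¬(vld ∧ (vld ∨ sel) ∧ (¬en ∨ en)))
= en ∧ ¬(vld ∧ (vld ∨ sel) ∧ (¬en ∨ en))   [De Morgan]
= en ∧ ¬(vld ∧ (vld ∨ sel))   [complement / identity]
= en ∧ ¬vld   [absorption]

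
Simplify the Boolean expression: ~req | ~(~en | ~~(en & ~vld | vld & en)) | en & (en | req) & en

~req | en

~req | ~(~en | ~~(en & ~vld | vld & en)) | en & (en | req) & en
= ~req | en & ~(en & ~vld | vld & en) | en & (en | req) & en   [De Morgan]
= ~req | en & ~(en & ~vld | vld & en) | en & en   [absorption]
= ~req | en & ~en | en & en   [distribution]
= ~req | en   [distribution]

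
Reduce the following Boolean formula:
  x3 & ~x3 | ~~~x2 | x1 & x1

x3 & ~x3 | ~~~x2 | x1 & x1
= x3 & ~x3 | ~~~x2 | x1   (idempotence)
= x3 & ~x3 | ~x2 | x1   (double negation)
= ~x2 | x1   (complement / identity)

~x2 | x1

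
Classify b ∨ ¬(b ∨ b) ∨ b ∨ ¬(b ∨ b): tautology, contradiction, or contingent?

tautology

b ∨ ¬(b ∨ b) ∨ b ∨ ¬(b ∨ b)
= b ∨ ¬(b ∨ b)
= b ∨ ¬b
= True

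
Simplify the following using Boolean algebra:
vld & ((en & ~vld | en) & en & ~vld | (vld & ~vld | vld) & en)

vld & ((en & ~vld | en) & en & ~vld | (vld & ~vld | vld) & en)
= vld & (en & ~vld | (vld & ~vld | vld) & en)   (absorption)
= vld & (en & ~vld | vld & en)   (complement / identity)
= vld & en   (distribution)

vld & en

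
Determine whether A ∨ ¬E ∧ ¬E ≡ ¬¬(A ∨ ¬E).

E1: A ∨ ¬E ∧ ¬E
    = A ∨ ¬E
E2: ¬¬(A ∨ ¬E)
    = A ∨ ¬E
Both reduce to A ∨ ¬E, so they are equivalent.

Yes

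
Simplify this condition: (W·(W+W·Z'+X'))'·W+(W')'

W

(W·(W+W·Z'+X'))'·W+(W')'
= (W·(W+W·Z'+X'))'·W+W
= (W·(W+X'))'·W+W
= W'·W+W
= W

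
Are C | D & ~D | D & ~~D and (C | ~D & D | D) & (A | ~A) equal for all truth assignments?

Yes

E1: C | D & ~D | D & ~~D
    = C | D & ~D | D & D   (double negation)
    = C | D   (distribution)
E2: (C | ~D & D | D) & (A | ~A)
    = C | ~D & D | D   (complement / identity)
    = C | D   (complement / identity)
Both reduce to C | D, so they are equivalent.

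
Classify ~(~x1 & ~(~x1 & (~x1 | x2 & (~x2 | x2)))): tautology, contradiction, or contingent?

tautology

~(~x1 & ~(~x1 & (~x1 | x2 & (~x2 | x2))))
= ~(~x1 & ~(~x1 & (~x1 | x2)))   [complement / identity]
= ~(~x1 & ~~x1)   [absorption]
= x1 | ~x1   [De Morgan]
= 1   [complement]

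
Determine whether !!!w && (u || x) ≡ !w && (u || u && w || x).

E1: !!!w && (u || x)
    = !w && (u || x)   — double negation
E2: !w && (u || u && w || x)
    = !w && (u || x)   — absorption
Both reduce to !w && (u || x), so they are equivalent.

Yes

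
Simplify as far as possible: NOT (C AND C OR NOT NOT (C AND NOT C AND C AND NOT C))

NOT C

NOT (C AND C OR NOT NOT (C AND NOT C AND C AND NOT C))
= NOT (C AND C OR C AND NOT C AND C AND NOT C)   — double negation
= NOT (C AND C OR C AND NOT C)   — idempotence
= NOT C   — distribution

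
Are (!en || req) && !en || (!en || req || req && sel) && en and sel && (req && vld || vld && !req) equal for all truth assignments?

No

E1: (!en || req) && !en || (!en || req || req && sel) && en
    = (!en || req) && !en || (!en || req) && en   — absorption
    = !en || req   — distribution
E2: sel && (req && vld || vld && !req)
    = sel && vld   — distribution
These differ: at en=0, req=1, sel=0, vld=1, E1 = 1 but E2 = 0.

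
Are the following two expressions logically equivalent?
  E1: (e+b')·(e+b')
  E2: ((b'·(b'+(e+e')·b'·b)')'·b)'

No

E1: (e+b')·(e+b')
    = e+b'   [idempotence]
E2: ((b'·(b'+(e+e')·b'·b)')'·b)'
    = ((b+b'+(e+e')·b'·b)·b)'   [De Morgan]
    = ((b+b'+b'·b)·b)'   [complement / identity]
    = ((b+b')·b)'   [complement / identity]
    = b'   [complement / identity]
These differ: at b=1, e=1, E1 = 1 but E2 = 0.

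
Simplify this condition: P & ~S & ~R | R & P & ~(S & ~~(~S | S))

P & ~S

P & ~S & ~R | R & P & ~(S & ~~(~S | S))
= P & ~S & ~R | R & P & ~(S & (~S | S))
= P & ~S & ~R | R & P & ~S
= P & ~S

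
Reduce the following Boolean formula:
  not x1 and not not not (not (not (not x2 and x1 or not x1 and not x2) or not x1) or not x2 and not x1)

not x1 and x2

not x1 and not not not (not (not (not x2 and x1 or not x1 and not x2) or not x1) or not x2 and not x1)
= not x1 and not not not (not (not not x2 or not x1) or not x2 and not x1)   — distribution
= not x1 and not not not (not x2 and x1 or not x2 and not x1)   — De Morgan
= not x1 and not not not not x2   — distribution
= not x1 and not not x2   — double negation
= not x1 and x2   — double negation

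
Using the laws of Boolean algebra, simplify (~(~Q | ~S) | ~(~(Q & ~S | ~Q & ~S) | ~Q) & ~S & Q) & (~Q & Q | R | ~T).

Q & (R | ~T)

(~(~Q | ~S) | ~(~(Q & ~S | ~Q & ~S) | ~Q) & ~S & Q) & (~Q & Q | R | ~T)
= (~(~Q | ~S) | ~(~~S | ~Q) & ~S & Q) & (~Q & Q | R | ~T)
= (~(~Q | ~S) | ~S & Q & ~S & Q) & (~Q & Q | R | ~T)
= (~(~Q | ~S) | ~S & Q & ~S & Q) & (R | ~T)
= (Q & S | ~S & Q & ~S & Q) & (R | ~T)
= (Q & S | ~S & Q) & (R | ~T)
= Q & (R | ~T)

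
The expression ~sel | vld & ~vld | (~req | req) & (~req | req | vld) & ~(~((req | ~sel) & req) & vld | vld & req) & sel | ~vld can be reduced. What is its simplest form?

~sel | ~vld

~sel | vld & ~vld | (~req | req) & (~req | req | vld) & ~(~((req | ~sel) & req) & vld | vld & req) & sel | ~vld
= ~sel | vld & ~vld | (~req | req) & (~req | req | vld) & ~(~req & vld | vld & req) & sel | ~vld   [absorption]
= ~sel | vld & ~vld | (~req | req) & ~(~req & vld | vld & req) & sel | ~vld   [absorption]
= ~sel | vld & ~vld | (~req | req) & ~vld & sel | ~vld   [distribution]
= ~sel | vld & ~vld | ~vld & sel | ~vld   [complement / identity]
= ~sel | vld & ~vld | ~vld   [absorption]
= ~sel | ~vld   [complement / identity]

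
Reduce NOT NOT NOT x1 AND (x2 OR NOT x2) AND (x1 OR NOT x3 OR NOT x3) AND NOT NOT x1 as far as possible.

NOT NOT NOT x1 AND (x2 OR NOT x2) AND (x1 OR NOT x3 OR NOT x3) AND NOT NOT x1
= NOT NOT NOT x1 AND (x2 OR NOT x2) AND (x1 OR NOT x3) AND NOT NOT x1   [idempotence]
= NOT x1 AND (x2 OR NOT x2) AND (x1 OR NOT x3) AND NOT NOT x1   [double negation]
= NOT x1 AND (x2 OR NOT x2) AND (x1 OR NOT x3) AND x1   [double negation]
= NOT x1 AND (x1 OR NOT x3) AND x1   [complement / identity]
= NOT x1 AND x1   [absorption]
= FALSE   [complement]

FALSE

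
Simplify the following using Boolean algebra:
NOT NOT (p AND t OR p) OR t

p OR t

NOT NOT (p AND t OR p) OR t
= NOT NOT p OR t   — absorption
= p OR t   — double negation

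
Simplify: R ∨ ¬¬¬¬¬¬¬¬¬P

R ∨ ¬P

R ∨ ¬¬¬¬¬¬¬¬¬P
= R ∨ ¬¬¬¬¬¬¬P
= R ∨ ¬¬¬¬¬P
= R ∨ ¬¬¬P
= R ∨ ¬P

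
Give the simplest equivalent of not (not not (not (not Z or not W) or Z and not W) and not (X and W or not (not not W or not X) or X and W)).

not Z or X

not (not not (not (not Z or not W) or Z and not W) and not (X and W or not (not not W or not X) or X and W))
= not (not not (not (not Z or not W) or Z and not W) and not (X and W or not W and X or X and W))
= not (not not (not (not Z or not W) or Z and not W) and not (X and W or X))
= not (not not (Z and W or Z and not W) and not (X and W or X))
= not (not not (Z and W or Z and not W) and not X)
= not (not not Z and not X)
= not Z or X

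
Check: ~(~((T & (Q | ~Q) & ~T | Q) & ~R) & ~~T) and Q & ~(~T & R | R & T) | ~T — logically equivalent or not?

Yes

E1: ~(~((T & (Q | ~Q) & ~T | Q) & ~R) & ~~T)
    = ~(~((T & ~T | Q) & ~R) & ~~T)   (complement / identity)
    = ~(~(Q & ~R) & ~~T)   (complement / identity)
    = Q & ~R | ~T   (De Morgan)
E2: Q & ~(~T & R | R & T) | ~T
    = Q & ~R | ~T   (distribution)
Both reduce to Q & ~R | ~T, so they are equivalent.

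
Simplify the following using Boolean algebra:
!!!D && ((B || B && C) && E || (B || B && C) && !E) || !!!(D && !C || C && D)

!!!D && ((B || B && C) && E || (B || B && C) && !E) || !!!(D && !C || C && D)
= !!!D && ((B || B && C) && E || (B || B && C) && !E) || !!!D
= !!!D && (B || B && C) || !!!D
= !!!D && B || !!!D
= !!!D
= !D

!D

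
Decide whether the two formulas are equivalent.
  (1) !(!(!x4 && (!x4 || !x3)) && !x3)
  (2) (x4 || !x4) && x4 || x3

No

E1: !(!(!x4 && (!x4 || !x3)) && !x3)
    = !(!!x4 && !x3)
    = !x4 || x3
E2: (x4 || !x4) && x4 || x3
    = x4 || x3
These differ: at x3=0, x4=1, E1 = 0 but E2 = 1.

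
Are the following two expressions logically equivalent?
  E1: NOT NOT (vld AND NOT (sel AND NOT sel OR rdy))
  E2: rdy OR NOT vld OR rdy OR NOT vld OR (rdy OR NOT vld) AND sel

E1: NOT NOT (vld AND NOT (sel AND NOT sel OR rdy))
    = NOT NOT (vld AND NOT rdy)
    = vld AND NOT rdy
E2: rdy OR NOT vld OR rdy OR NOT vld OR (rdy OR NOT vld) AND sel
    = rdy OR NOT vld OR rdy OR NOT vld
    = rdy OR NOT vld
These differ: at rdy=1, sel=0, vld=0, E1 = 0 but E2 = 1.

No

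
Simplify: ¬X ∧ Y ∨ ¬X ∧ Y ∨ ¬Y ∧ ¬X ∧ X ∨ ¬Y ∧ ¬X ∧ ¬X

¬X ∧ Y ∨ ¬X ∧ Y ∨ ¬Y ∧ ¬X ∧ X ∨ ¬Y ∧ ¬X ∧ ¬X
= ¬X ∧ Y ∨ ¬X ∧ Y ∨ ¬Y ∧ ¬X   (distribution)
= ¬X ∧ Y ∨ ¬X   (distribution)
= ¬X   (absorption)

¬X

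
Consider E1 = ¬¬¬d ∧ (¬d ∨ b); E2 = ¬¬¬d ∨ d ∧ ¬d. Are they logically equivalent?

E1: ¬¬¬d ∧ (¬d ∨ b)
    = ¬d ∧ (¬d ∨ b)   (double negation)
    = ¬d   (absorption)
E2: ¬¬¬d ∨ d ∧ ¬d
    = ¬¬¬d   (complement / identity)
    = ¬d   (double negation)
Both reduce to ¬d, so they are equivalent.

Yes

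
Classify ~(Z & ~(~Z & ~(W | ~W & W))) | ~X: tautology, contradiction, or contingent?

~(Z & ~(~Z & ~(W | ~W & W))) | ~X
= ~(Z & ~(~Z & ~W)) | ~X   — complement / identity
= ~(Z & (Z | W)) | ~X   — De Morgan
= ~Z | ~X   — absorption
This depends on X, Z, so it is not a constant.

contingent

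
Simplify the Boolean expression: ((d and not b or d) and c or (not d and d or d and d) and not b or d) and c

d and c

((d and not b or d) and c or (not d and d or d and d) and not b or d) and c
= ((d and not b or d) and c or d and not b or d) and c   (distribution)
= (d and not b or d) and c   (absorption)
= d and c   (absorption)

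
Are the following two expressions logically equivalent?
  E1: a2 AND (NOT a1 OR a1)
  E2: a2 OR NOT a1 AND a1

Yes

E1: a2 AND (NOT a1 OR a1)
    = a2   (complement / identity)
E2: a2 OR NOT a1 AND a1
    = a2   (complement / identity)
Both reduce to a2, so they are equivalent.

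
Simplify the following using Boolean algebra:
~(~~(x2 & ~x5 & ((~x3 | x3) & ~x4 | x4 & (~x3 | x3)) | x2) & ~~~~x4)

~x2 | ~x4

~(~~(x2 & ~x5 & ((~x3 | x3) & ~x4 | x4 & (~x3 | x3)) | x2) & ~~~~x4)
= ~(~~(x2 & ~x5 & (~x3 | x3) | x2) & ~~~~x4)   (distribution)
= ~(x2 & ~x5 & (~x3 | x3) | x2) | ~~~x4   (De Morgan)
= ~(x2 & ~x5 | x2) | ~~~x4   (complement / identity)
= ~(x2 & ~x5 | x2) | ~x4   (double negation)
= ~x2 | ~x4   (absorption)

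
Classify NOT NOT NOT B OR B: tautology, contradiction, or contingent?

NOT NOT NOT B OR B
= NOT B OR B   (double negation)
= TRUE   (complement)

tautology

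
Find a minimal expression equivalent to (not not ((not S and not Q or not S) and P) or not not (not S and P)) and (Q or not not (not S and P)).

not S and P

(not not ((not S and not Q or not S) and P) or not not (not S and P)) and (Q or not not (not S and P))
= (not not (not S and P) or not not (not S and P)) and (Q or not not (not S and P))   (absorption)
= not not (not S and P) or not not (not S and P) and Q   (distribution)
= not not (not S and P)   (absorption)
= not S and P   (double negation)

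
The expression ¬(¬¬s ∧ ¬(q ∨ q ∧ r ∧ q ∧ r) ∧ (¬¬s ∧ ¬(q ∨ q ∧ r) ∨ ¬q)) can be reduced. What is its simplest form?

¬s ∨ q

¬(¬¬s ∧ ¬(q ∨ q ∧ r ∧ q ∧ r) ∧ (¬¬s ∧ ¬(q ∨ q ∧ r) ∨ ¬q))
= ¬(¬¬s ∧ ¬(q ∨ q ∧ r) ∧ (¬¬s ∧ ¬(q ∨ q ∧ r) ∨ ¬q))   — idempotence
= ¬(¬¬s ∧ ¬(q ∨ q ∧ r))   — absorption
= ¬(¬¬s ∧ ¬q)   — absorption
= ¬s ∨ q   — De Morgan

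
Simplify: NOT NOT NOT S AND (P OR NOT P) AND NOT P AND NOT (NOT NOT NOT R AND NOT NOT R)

NOT NOT NOT S AND (P OR NOT P) AND NOT P AND NOT (NOT NOT NOT R AND NOT NOT R)
= NOT NOT NOT S AND (P OR NOT P) AND NOT P AND NOT (NOT R AND NOT NOT R)   — double negation
= NOT NOT NOT S AND (P OR NOT P) AND NOT P AND (R OR NOT R)   — De Morgan
= NOT NOT NOT S AND NOT P AND (R OR NOT R)   — complement / identity
= NOT NOT NOT S AND NOT P   — complement / identity
= NOT S AND NOT P   — double negation

NOT S AND NOT P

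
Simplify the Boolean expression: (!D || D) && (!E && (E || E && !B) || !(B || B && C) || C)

(!D || D) && (!E && (E || E && !B) || !(B || B && C) || C)
= (!D || D) && (!E && E || !(B || B && C) || C)   — absorption
= !E && E || !(B || B && C) || C   — complement / identity
= !E && E || !B || C   — absorption
= !B || C   — complement / identity

!B || C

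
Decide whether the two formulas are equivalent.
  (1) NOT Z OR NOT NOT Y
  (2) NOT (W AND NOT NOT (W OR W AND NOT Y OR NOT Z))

E1: NOT Z OR NOT NOT Y
    = NOT Z OR Y   (double negation)
E2: NOT (W AND NOT NOT (W OR W AND NOT Y OR NOT Z))
    = NOT (W AND (W OR W AND NOT Y OR NOT Z))   (double negation)
    = NOT (W AND (W OR NOT Z))   (absorption)
    = NOT W   (absorption)
These differ: at W=1, Y=0, Z=0, E1 = 1 but E2 = 0.

No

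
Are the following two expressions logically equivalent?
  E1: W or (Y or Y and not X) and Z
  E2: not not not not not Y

No

E1: W or (Y or Y and not X) and Z
    = W or Y and Z   (absorption)
E2: not not not not not Y
    = not not not Y   (double negation)
    = not Y   (double negation)
These differ: at W=0, X=0, Y=0, Z=0, E1 = 0 but E2 = 1.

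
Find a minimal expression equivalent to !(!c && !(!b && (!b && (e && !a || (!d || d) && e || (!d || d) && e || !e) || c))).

c || !b

!(!c && !(!b && (!b && (e && !a || (!d || d) && e || (!d || d) && e || !e) || c)))
= !(!c && !(!b && (!b && (e && !a || (!d || d) && e || !e) || c)))
= !(!c && !(!b && (!b && (e && !a || e || !e) || c)))
= !(!c && !(!b && (!b && (e || !e) || c)))
= !(!c && !(!b && (!b || c)))
= c || !b && (!b || c)
= c || !b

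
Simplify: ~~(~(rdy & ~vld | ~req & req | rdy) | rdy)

~~(~(rdy & ~vld | ~req & req | rdy) | rdy)
= ~(rdy & ~vld | ~req & req | rdy) | rdy   [double negation]
= ~(rdy & ~vld | rdy) | rdy   [complement / identity]
= ~rdy | rdy   [absorption]
= 1   [complement]

1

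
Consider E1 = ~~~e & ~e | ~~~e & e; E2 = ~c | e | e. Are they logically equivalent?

E1: ~~~e & ~e | ~~~e & e
    = ~~~e   [distribution]
    = ~e   [double negation]
E2: ~c | e | e
    = ~c | e   [idempotence]
These differ: at c=1, e=1, E1 = 0 but E2 = 1.

No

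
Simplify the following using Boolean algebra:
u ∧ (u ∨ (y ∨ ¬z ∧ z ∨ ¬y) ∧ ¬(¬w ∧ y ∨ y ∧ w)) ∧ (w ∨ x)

u ∧ (w ∨ x)

u ∧ (u ∨ (y ∨ ¬z ∧ z ∨ ¬y) ∧ ¬(¬w ∧ y ∨ y ∧ w)) ∧ (w ∨ x)
= u ∧ (u ∨ (y ∨ ¬y) ∧ ¬(¬w ∧ y ∨ y ∧ w)) ∧ (w ∨ x)   — complement / identity
= u ∧ (u ∨ ¬(¬w ∧ y ∨ y ∧ w)) ∧ (w ∨ x)   — complement / identity
= u ∧ (u ∨ ¬y) ∧ (w ∨ x)   — distribution
= u ∧ (w ∨ x)   — absorption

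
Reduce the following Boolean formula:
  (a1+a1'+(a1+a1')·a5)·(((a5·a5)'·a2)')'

(a1+a1'+(a1+a1')·a5)·(((a5·a5)'·a2)')'
= (a1+a1')·(((a5·a5)'·a2)')'   (absorption)
= (a1+a1')·((a5'·a2)')'   (idempotence)
= (a1+a1')·a5'·a2   (double negation)
= a5'·a2   (complement / identity)

a5'·a2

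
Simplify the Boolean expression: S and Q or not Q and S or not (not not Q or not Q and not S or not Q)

S

S and Q or not Q and S or not (not not Q or not Q and not S or not Q)
= S and Q or not Q and S or not (not not Q or not Q)   — absorption
= S and Q or not Q and S or not Q and Q   — De Morgan
= S and Q or not Q and S   — complement / identity
= S   — distribution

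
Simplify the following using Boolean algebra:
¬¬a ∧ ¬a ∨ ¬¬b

¬¬a ∧ ¬a ∨ ¬¬b
= a ∧ ¬a ∨ ¬¬b
= a ∧ ¬a ∨ b
= b

b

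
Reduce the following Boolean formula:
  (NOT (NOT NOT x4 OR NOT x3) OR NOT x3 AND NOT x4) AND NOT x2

(NOT (NOT NOT x4 OR NOT x3) OR NOT x3 AND NOT x4) AND NOT x2
= (NOT x4 AND x3 OR NOT x3 AND NOT x4) AND NOT x2   (De Morgan)
= NOT x4 AND NOT x2   (distribution)

NOT x4 AND NOT x2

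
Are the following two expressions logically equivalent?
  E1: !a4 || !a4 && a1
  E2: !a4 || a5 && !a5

Yes

E1: !a4 || !a4 && a1
    = !a4   [absorption]
E2: !a4 || a5 && !a5
    = !a4   [complement / identity]
Both reduce to !a4, so they are equivalent.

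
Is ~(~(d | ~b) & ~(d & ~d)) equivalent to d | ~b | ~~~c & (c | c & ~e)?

Yes

E1: ~(~(d | ~b) & ~(d & ~d))
    = d | ~b | d & ~d   [De Morgan]
    = d | ~b   [complement / identity]
E2: d | ~b | ~~~c & (c | c & ~e)
    = d | ~b | ~c & (c | c & ~e)   [double negation]
    = d | ~b | ~c & c   [absorption]
    = d | ~b   [complement / identity]
Both reduce to d | ~b, so they are equivalent.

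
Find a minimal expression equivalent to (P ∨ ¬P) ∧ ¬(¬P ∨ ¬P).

(P ∨ ¬P) ∧ ¬(¬P ∨ ¬P)
= (P ∨ ¬P) ∧ P ∧ P   — De Morgan
= P ∧ P   — complement / identity
= P   — idempotence

P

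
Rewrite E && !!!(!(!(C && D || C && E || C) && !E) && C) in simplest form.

E && !!!(!(!(C && D || C && E || C) && !E) && C)
= E && !(!(!(C && D || C && E || C) && !E) && C)
= E && !(!(!(C && D || C) && !E) && C)
= E && !(!(!C && !E) && C)
= E && !((C || E) && C)
= E && !C

E && !C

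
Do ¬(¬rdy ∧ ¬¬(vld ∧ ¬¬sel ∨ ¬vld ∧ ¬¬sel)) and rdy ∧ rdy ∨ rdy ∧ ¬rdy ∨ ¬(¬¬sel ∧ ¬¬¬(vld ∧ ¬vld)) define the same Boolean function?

E1: ¬(¬rdy ∧ ¬¬(vld ∧ ¬¬sel ∨ ¬vld ∧ ¬¬sel))
    = ¬(¬rdy ∧ ¬¬¬¬sel)   — distribution
    = rdy ∨ ¬¬¬sel   — De Morgan
    = rdy ∨ ¬sel   — double negation
E2: rdy ∧ rdy ∨ rdy ∧ ¬rdy ∨ ¬(¬¬sel ∧ ¬¬¬(vld ∧ ¬vld))
    = rdy ∨ ¬(¬¬sel ∧ ¬¬¬(vld ∧ ¬vld))   — distribution
    = rdy ∨ ¬(¬¬sel ∧ ¬(vld ∧ ¬vld))   — double negation
    = rdy ∨ ¬sel ∨ vld ∧ ¬vld   — De Morgan
    = rdy ∨ ¬sel   — complement / identity
Both reduce to rdy ∨ ¬sel, so they are equivalent.

Yes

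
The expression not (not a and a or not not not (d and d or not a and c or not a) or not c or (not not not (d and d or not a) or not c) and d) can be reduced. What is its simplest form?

(d or not a) and c

not (not a and a or not not not (d and d or not a and c or not a) or not c or (not not not (d and d or not a) or not c) and d)
= not (not not not (d and d or not a and c or not a) or not c or (not not not (d and d or not a) or not c) and d)
= not (not not not (d and d or not a) or not c or (not not not (d and d or not a) or not c) and d)
= not (not not not (d and d or not a) or not c)
= not (not (d and d or not a) or not c)
= (d and d or not a) and c
= (d or not a) and c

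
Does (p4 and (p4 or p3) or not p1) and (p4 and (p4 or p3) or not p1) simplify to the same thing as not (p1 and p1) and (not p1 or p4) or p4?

E1: (p4 and (p4 or p3) or not p1) and (p4 and (p4 or p3) or not p1)
    = not p1 and not p1 or p4 and (p4 or p3)   (distribution)
    = not p1 and not p1 or p4   (absorption)
    = not p1 or p4   (idempotence)
E2: not (p1 and p1) and (not p1 or p4) or p4
    = not p1 and (not p1 or p4) or p4   (idempotence)
    = not p1 or p4   (absorption)
Both reduce to not p1 or p4, so they are equivalent.

Yes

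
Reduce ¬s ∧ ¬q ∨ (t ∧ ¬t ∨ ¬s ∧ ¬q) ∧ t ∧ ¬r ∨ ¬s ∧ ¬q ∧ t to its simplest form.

¬s ∧ ¬q ∨ (t ∧ ¬t ∨ ¬s ∧ ¬q) ∧ t ∧ ¬r ∨ ¬s ∧ ¬q ∧ t
= ¬s ∧ ¬q ∨ ¬s ∧ ¬q ∧ t ∧ ¬r ∨ ¬s ∧ ¬q ∧ t   (complement / identity)
= ¬s ∧ ¬q ∨ ¬s ∧ ¬q ∧ t   (absorption)
= ¬s ∧ ¬q   (absorption)

¬s ∧ ¬q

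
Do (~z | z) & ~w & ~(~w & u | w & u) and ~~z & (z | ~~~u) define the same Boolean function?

No

E1: (~z | z) & ~w & ~(~w & u | w & u)
    = ~w & ~(~w & u | w & u)   — complement / identity
    = ~w & ~u   — distribution
E2: ~~z & (z | ~~~u)
    = z & (z | ~~~u)   — double negation
    = z & (z | ~u)   — double negation
    = z   — absorption
These differ: at u=0, w=0, z=0, E1 = 1 but E2 = 0.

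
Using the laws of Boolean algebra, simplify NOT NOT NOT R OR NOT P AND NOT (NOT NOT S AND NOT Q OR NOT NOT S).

NOT NOT NOT R OR NOT P AND NOT (NOT NOT S AND NOT Q OR NOT NOT S)
= NOT NOT NOT R OR NOT P AND NOT NOT NOT S   — absorption
= NOT NOT NOT R OR NOT P AND NOT S   — double negation
= NOT R OR NOT P AND NOT S   — double negation

NOT R OR NOT P AND NOT S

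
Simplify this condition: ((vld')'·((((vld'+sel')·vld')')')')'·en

vld'·en

((vld')'·((((vld'+sel')·vld')')')')'·en
= ((vld')'·(((vld')')')')'·en   — absorption
= (vld'+((vld')')')·en   — De Morgan
= (vld'+vld')·en   — double negation
= vld'·en   — idempotence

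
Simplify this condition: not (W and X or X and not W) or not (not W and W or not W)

not X or W

not (W and X or X and not W) or not (not W and W or not W)
= not (W and X or X and not W) or not not W   [complement / identity]
= not X or not not W   [distribution]
= not X or W   [double negation]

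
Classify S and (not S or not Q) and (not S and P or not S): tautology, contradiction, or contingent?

contradiction

S and (not S or not Q) and (not S and P or not S)
= S and (not S or not Q) and not S
= S and not S
= False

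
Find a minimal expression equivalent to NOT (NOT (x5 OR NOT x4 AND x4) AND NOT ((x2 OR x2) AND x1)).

NOT (NOT (x5 OR NOT x4 AND x4) AND NOT ((x2 OR x2) AND x1))
= NOT (NOT (x5 OR NOT x4 AND x4) AND NOT (x2 AND x1))   (idempotence)
= NOT (NOT x5 AND NOT (x2 AND x1))   (complement / identity)
= x5 OR x2 AND x1   (De Morgan)

x5 OR x2 AND x1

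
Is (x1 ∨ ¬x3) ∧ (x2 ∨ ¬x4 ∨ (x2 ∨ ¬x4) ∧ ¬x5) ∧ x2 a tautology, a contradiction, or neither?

neither

(x1 ∨ ¬x3) ∧ (x2 ∨ ¬x4 ∨ (x2 ∨ ¬x4) ∧ ¬x5) ∧ x2
= (x1 ∨ ¬x3) ∧ (x2 ∨ ¬x4) ∧ x2   (absorption)
= (x1 ∨ ¬x3) ∧ x2   (absorption)
This depends on x1, x2, x3, so it is not a constant.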